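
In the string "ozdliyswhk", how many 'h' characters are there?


Input string: 'ozdliyswhk'
Target character: 'h'
Scan each position: s[8]='h'
Matches found at indices: 8
Total: 1


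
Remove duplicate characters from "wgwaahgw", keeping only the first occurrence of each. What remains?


Input: 'wgwaahgw'
Operation: keep first occurrence of each character
Scan: s[0]='w' new -> keep; s[1]='g' new -> keep; s[2]='w' seen -> skip; s[3]='a' new -> keep; s[4]='a' seen -> skip; s[5]='h' new -> keep; s[6]='g' seen -> skip; s[7]='w' seen -> skip
Result: wgah


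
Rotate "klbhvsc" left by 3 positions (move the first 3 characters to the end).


Input: 'klbhvsc', shift = 3
Operation: split at index 3 and swap parts
Front part s[0:3] = 'klb'
Back part s[3:] = 'hvsc'
Rotated = back + front = 'hvsc' + 'klb'
Result: hvscklb


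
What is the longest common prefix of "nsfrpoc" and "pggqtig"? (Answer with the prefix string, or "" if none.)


String 1: 'nsfrpoc'
String 2: 'pggqtig'
Compare position by position:
pos 0: 'n' vs 'p' differ -> stop
Longest common prefix: "" (length 0)


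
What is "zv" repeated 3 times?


Input string: 'zv'
Operation: repeat 3 times
Concatenation: 'zv' + 'zv' + 'zv'
Result: zvzvzv


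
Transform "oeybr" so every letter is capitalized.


Input string: 'oeybr'
Operation: convert each letter to uppercase
Mapping: 'o'->'O', 'e'->'E', 'y'->'Y', 'b'->'B', 'r'->'R'
Result: OEYBR


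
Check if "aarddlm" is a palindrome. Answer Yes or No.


Input string: 'aarddlm'
Reversed: 'mlddraa'
Compare pairs: s[0]='a' vs s[6]='m' (mismatch), s[1]='a' vs s[5]='l' (mismatch), s[2]='r' vs s[4]='d' (mismatch)
Palindrome: No


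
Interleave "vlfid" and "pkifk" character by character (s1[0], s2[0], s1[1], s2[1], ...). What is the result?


String 1: 'vlfid'
String 2: 'pkifk'
Operation: alternate characters
Pairs: 'v'+'p', 'l'+'k', 'f'+'i', 'i'+'f', 'd'+'k'
Result: vplkfiifdk


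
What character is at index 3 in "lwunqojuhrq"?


Input string: 'lwunqojuhrq'
Operation: get character at index 3
Index mapping: s[0]='l', s[1]='w', s[2]='u', s[3]='n'
Result: 'n'


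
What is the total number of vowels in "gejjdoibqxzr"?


Input string: 'gejjdoibqxzr'
Operation: count vowels (a, e, i, o, u)
Scan: s[0]='g', s[1]='e' (vowel), s[2]='j', s[3]='j', s[4]='d', s[5]='o' (vowel), s[6]='i' (vowel), s[7]='b', s[8]='q', s[9]='x', s[10]='z', s[11]='r'
Vowels found: 3
Result: 3


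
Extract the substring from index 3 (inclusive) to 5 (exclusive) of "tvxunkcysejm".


Input string: 'tvxunkcysejm'
Operation: slice [3:5]
Extract characters: s[3]='u', s[4]='n'
Result: un


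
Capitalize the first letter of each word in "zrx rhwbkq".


Input string: 'zrx rhwbkq'
Operation: capitalize first letter of each word
Word transformations: 'zrx'->'Zrx', 'rhwbkq'->'Rhwbkq'
Result: Zrx Rhwbkq


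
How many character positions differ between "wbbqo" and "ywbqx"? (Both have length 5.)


String 1: 'wbbqo'
String 2: 'ywbqx'
Compare each position: pos 0: 'w'!='y', pos 1: 'b'!='w', pos 2: 'b'=='b', pos 3: 'q'=='q', pos 4: 'o'!='x'
Differing positions: 3
Hamming distance: 3


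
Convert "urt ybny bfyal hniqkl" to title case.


Input string: 'urt ybny bfyal hniqkl'
Operation: capitalize first letter of each word
Word transformations: 'urt'->'Urt', 'ybny'->'Ybny', 'bfyal'->'Bfyal', 'hniqkl'->'Hniqkl'
Result: Urt Ybny Bfyal Hniqkl


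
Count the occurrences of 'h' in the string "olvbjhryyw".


Input string: 'olvbjhryyw'
Target character: 'h'
Scan each position: s[5]='h'
Matches found at indices: 5
Total: 1


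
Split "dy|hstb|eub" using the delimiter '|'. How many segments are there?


Input string: 'dy|hstb|eub'
Delimiter: '|'
Split result: 'dy', 'hstb', 'eub'
Number of parts: 3


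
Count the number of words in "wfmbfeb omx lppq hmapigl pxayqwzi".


Input string: 'wfmbfeb omx lppq hmapigl pxayqwzi'
Operation: split by spaces
Words found: 'wfmbfeb', 'omx', 'lppq', 'hmapigl', 'pxayqwzi'
Word count: 5


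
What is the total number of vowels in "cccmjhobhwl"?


Input string: 'cccmjhobhwl'
Operation: count vowels (a, e, i, o, u)
Scan: s[0]='c', s[1]='c', s[2]='c', s[3]='m', s[4]='j', s[5]='h', s[6]='o' (vowel), s[7]='b', s[8]='h', s[9]='w', s[10]='l'
Vowels found: 1
Result: 1


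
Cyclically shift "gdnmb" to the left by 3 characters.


Input: 'gdnmb', shift = 3
Operation: split at index 3 and swap parts
Front part s[0:3] = 'gdn'
Back part s[3:] = 'mb'
Rotated = back + front = 'mb' + 'gdn'
Result: mbgdn


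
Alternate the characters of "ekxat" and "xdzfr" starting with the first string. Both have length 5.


String 1: 'ekxat'
String 2: 'xdzfr'
Operation: alternate characters
Pairs: 'e'+'x', 'k'+'d', 'x'+'z', 'a'+'f', 't'+'r'
Result: exkdxzaftr


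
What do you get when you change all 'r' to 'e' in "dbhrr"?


Input string: 'dbhrr'
Operation: replace 'r' with 'e'
Positions of 'r': 3, 4
After replacement: dbhee


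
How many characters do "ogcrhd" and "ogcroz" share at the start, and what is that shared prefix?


String 1: 'ogcrhd'
String 2: 'ogcroz'
Compare position by position:
pos 0: 'o' vs 'o' match
pos 1: 'g' vs 'g' match
pos 2: 'c' vs 'c' match
pos 3: 'r' vs 'r' match
pos 4: 'h' vs 'o' differ -> stop
Longest common prefix: "ogcr" (length 4)


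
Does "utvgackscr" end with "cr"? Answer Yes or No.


Input string: 'utvgackscr'
Suffix to check: 'cr'
Last 2 characters of input: 'cr'
Match: True
Result: Yes


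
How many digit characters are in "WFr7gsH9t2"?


Input string: 'WFr7gsH9t2'
Operation: count digit characters (0-9)
Scan: 'W', 'F', 'r', '7'(digit), 'g', 's', 'H', '9'(digit), 't', '2'(digit)
Digits found: 3
Result: 3


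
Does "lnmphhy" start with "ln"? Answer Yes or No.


Input string: 'lnmphhy'
Prefix to check: 'ln'
First 2 characters of input: 'ln'
Match: True
Result: Yes


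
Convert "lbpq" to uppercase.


Input string: 'lbpq'
Operation: convert each letter to uppercase
Mapping: 'l'->'L', 'b'->'B', 'p'->'P', 'q'->'Q'
Result: LBPQ


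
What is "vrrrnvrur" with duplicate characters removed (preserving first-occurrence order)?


Input: 'vrrrnvrur'
Operation: keep first occurrence of each character
Scan: s[0]='v' new -> keep; s[1]='r' new -> keep; s[2]='r' seen -> skip; s[3]='r' seen -> skip; s[4]='n' new -> keep; s[5]='v' seen -> skip; s[6]='r' seen -> skip; s[7]='u' new -> keep; s[8]='r' seen -> skip
Result: vrnu


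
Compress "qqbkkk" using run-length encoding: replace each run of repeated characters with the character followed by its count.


Input: 'qqbkkk'
Operation: identify consecutive runs
Runs: 'qq' -> q2, 'b' -> b1, 'kkk' -> k3
Encoded: q2b1k3


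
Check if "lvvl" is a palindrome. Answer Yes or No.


Input string: 'lvvl'
Reversed: 'lvvl'
Compare pairs: s[0]='l' vs s[3]='l' (match), s[1]='v' vs s[2]='v' (match)
Palindrome: Yes


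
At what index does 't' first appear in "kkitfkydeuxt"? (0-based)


Input string: 'kkitfkydeuxt'
Target: 't'
Scanning left to right: s[0]='k', s[1]='k', s[2]='i', s[3]='t'
First match at index: 3


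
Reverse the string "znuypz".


Input string: 'znuypz'
Operation: reverse character order
Original order: 'z' -> 'n' -> 'u' -> 'y' -> 'p' -> 'z'
Reversed order: 'z' -> 'p' -> 'y' -> 'u' -> 'n' -> 'z'
Result: zpyunz


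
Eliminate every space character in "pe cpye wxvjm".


Input string: 'pe cpye wxvjm'
Operation: remove all spaces
Words: 'pe', 'cpye', 'wxvjm'
Join without spaces: pecpyewxvjm


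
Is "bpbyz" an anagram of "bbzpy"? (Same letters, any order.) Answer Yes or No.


String 1: 'bbzpy' -> sorted: 'bbpyz'
String 2: 'bpbyz' -> sorted: 'bbpyz'
Compare sorted forms: 'bbpyz' == 'bbpyz'
Anagram: Yes


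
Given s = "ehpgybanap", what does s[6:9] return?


Input string: 'ehpgybanap'
Operation: slice [6:9]
Extract characters: s[6]='a', s[7]='n', s[8]='a'
Result: ana


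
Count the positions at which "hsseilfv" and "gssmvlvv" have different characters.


String 1: 'hsseilfv'
String 2: 'gssmvlvv'
Compare each position: pos 0: 'h'!='g', pos 1: 's'=='s', pos 2: 's'=='s', pos 3: 'e'!='m', pos 4: 'i'!='v', pos 5: 'l'=='l', pos 6: 'f'!='v', pos 7: 'v'=='v'
Differing positions: 4
Hamming distance: 4


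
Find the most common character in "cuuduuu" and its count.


Input: 'cuuduuu'
Operation: tally each character
Counts: 'c':1, 'd':1, 'u':5
Maximum: 'u' appears 5 times


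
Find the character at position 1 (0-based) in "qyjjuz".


Input string: 'qyjjuz'
Operation: get character at index 1
Index mapping: s[0]='q', s[1]='y'
Result: 'y'


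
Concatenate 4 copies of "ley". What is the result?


Input string: 'ley'
Operation: repeat 4 times
Concatenation: 'ley' + 'ley' + 'ley' + 'ley'
Result: leyleyleyley


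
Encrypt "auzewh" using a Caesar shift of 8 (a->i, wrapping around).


Input: 'auzewh', shift = 8
Operation: for each letter, (position + 8) mod 26
Mapping: 'a'(0+8=8)->'i', 'u'(20+8=28, 28 mod 26=2)->'c', 'z'(25+8=33, 33 mod 26=7)->'h', 'e'(4+8=12)->'m', 'w'(22+8=30, 30 mod 26=4)->'e', 'h'(7+8=15)->'p'
Result: ichmep


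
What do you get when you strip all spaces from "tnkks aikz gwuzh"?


Input string: 'tnkks aikz gwuzh'
Operation: remove all spaces
Words: 'tnkks', 'aikz', 'gwuzh'
Join without spaces: tnkksaikzgwuzh


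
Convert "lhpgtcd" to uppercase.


Input string: 'lhpgtcd'
Operation: convert each letter to uppercase
Mapping: 'l'->'L', 'h'->'H', 'p'->'P', 'g'->'G', 't'->'T', 'c'->'C', 'd'->'D'
Result: LHPGTCD


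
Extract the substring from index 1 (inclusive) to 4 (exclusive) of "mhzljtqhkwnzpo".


Input string: 'mhzljtqhkwnzpo'
Operation: slice [1:4]
Extract characters: s[1]='h', s[2]='z', s[3]='l'
Result: hzl


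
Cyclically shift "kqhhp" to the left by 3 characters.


Input: 'kqhhp', shift = 3
Operation: split at index 3 and swap parts
Front part s[0:3] = 'kqh'
Back part s[3:] = 'hp'
Rotated = back + front = 'hp' + 'kqh'
Result: hpkqh


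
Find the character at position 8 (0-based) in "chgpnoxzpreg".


Input string: 'chgpnoxzpreg'
Operation: get character at index 8
Index mapping: s[0]='c', s[1]='h', s[2]='g', s[3]='p', s[4]='n', s[5]='o', s[6]='x', s[7]='z', s[8]='p'
Result: 'p'


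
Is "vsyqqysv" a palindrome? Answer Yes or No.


Input string: 'vsyqqysv'
Reversed: 'vsyqqysv'
Compare pairs: s[0]='v' vs s[7]='v' (match), s[1]='s' vs s[6]='s' (match), s[2]='y' vs s[5]='y' (match), s[3]='q' vs s[4]='q' (match)
Palindrome: Yes


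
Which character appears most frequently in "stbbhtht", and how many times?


Input: 'stbbhtht'
Operation: tally each character
Counts: 'b':2, 'h':2, 's':1, 't':3
Maximum: 't' appears 3 times


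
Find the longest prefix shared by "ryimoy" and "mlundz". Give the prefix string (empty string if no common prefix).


String 1: 'ryimoy'
String 2: 'mlundz'
Compare position by position:
pos 0: 'r' vs 'm' differ -> stop
Longest common prefix: "" (length 0)


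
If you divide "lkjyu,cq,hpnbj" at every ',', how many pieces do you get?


Input string: 'lkjyu,cq,hpnbj'
Delimiter: ','
Split result: 'lkjyu', 'cq', 'hpnbj'
Number of parts: 3


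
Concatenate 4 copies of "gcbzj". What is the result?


Input string: 'gcbzj'
Operation: repeat 4 times
Concatenation: 'gcbzj' + 'gcbzj' + 'gcbzj' + 'gcbzj'
Result: gcbzjgcbzjgcbzjgcbzj


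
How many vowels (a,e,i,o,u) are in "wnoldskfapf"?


Input string: 'wnoldskfapf'
Operation: count vowels (a, e, i, o, u)
Scan: s[0]='w', s[1]='n', s[2]='o' (vowel), s[3]='l', s[4]='d', s[5]='s', s[6]='k', s[7]='f', s[8]='a' (vowel), s[9]='p', s[10]='f'
Vowels found: 2
Result: 2


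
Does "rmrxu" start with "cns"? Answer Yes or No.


Input string: 'rmrxu'
Prefix to check: 'cns'
First 3 characters of input: 'rmr'
Match: False
Result: No


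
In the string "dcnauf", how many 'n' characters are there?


Input string: 'dcnauf'
Target character: 'n'
Scan each position: s[2]='n'
Matches found at indices: 2
Total: 1


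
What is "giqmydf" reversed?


Input string: 'giqmydf'
Operation: reverse character order
Original order: 'g' -> 'i' -> 'q' -> 'm' -> 'y' -> 'd' -> 'f'
Reversed order: 'f' -> 'd' -> 'y' -> 'm' -> 'q' -> 'i' -> 'g'
Result: fdymqig


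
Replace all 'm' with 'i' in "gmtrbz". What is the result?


Input string: 'gmtrbz'
Operation: replace 'm' with 'i'
Positions of 'm': 1
After replacement: gitrbz


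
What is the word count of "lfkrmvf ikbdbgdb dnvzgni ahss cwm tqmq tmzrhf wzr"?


Input string: 'lfkrmvf ikbdbgdb dnvzgni ahss cwm tqmq tmzrhf wzr'
Operation: split by spaces
Words found: 'lfkrmvf', 'ikbdbgdb', 'dnvzgni', 'ahss', 'cwm', 'tqmq', 'tmzrhf', 'wzr'
Word count: 8


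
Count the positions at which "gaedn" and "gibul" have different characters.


String 1: 'gaedn'
String 2: 'gibul'
Compare each position: pos 0: 'g'=='g', pos 1: 'a'!='i', pos 2: 'e'!='b', pos 3: 'd'!='u', pos 4: 'n'!='l'
Differing positions: 4
Hamming distance: 4


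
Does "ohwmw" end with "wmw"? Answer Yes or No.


Input string: 'ohwmw'
Suffix to check: 'wmw'
Last 3 characters of input: 'wmw'
Match: True
Result: Yes


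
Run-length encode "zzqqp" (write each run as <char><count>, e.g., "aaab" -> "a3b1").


Input: 'zzqqp'
Operation: identify consecutive runs
Runs: 'zz' -> z2, 'qq' -> q2, 'p' -> p1
Encoded: z2q2p1


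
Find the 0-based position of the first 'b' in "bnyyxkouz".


Input string: 'bnyyxkouz'
Target: 'b'
Scanning left to right: s[0]='b'
First match at index: 0


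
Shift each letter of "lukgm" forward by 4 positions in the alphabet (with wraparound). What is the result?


Input: 'lukgm', shift = 4
Operation: for each letter, (position + 4) mod 26
Mapping: 'l'(11+4=15)->'p', 'u'(20+4=24)->'y', 'k'(10+4=14)->'o', 'g'(6+4=10)->'k', 'm'(12+4=16)->'q'
Result: pyokq


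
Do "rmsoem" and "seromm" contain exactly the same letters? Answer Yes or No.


String 1: 'rmsoem' -> sorted: 'emmors'
String 2: 'seromm' -> sorted: 'emmors'
Compare sorted forms: 'emmors' == 'emmors'
Anagram: Yes


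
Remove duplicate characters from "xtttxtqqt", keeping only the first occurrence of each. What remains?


Input: 'xtttxtqqt'
Operation: keep first occurrence of each character
Scan: s[0]='x' new -> keep; s[1]='t' new -> keep; s[2]='t' seen -> skip; s[3]='t' seen -> skip; s[4]='x' seen -> skip; s[5]='t' seen -> skip; s[6]='q' new -> keep; s[7]='q' seen -> skip; s[8]='t' seen -> skip
Result: xtq


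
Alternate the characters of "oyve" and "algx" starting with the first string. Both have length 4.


String 1: 'oyve'
String 2: 'algx'
Operation: alternate characters
Pairs: 'o'+'a', 'y'+'l', 'v'+'g', 'e'+'x'
Result: oaylvgex


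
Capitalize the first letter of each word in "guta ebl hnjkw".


Input string: 'guta ebl hnjkw'
Operation: capitalize first letter of each word
Word transformations: 'guta'->'Guta', 'ebl'->'Ebl', 'hnjkw'->'Hnjkw'
Result: Guta Ebl Hnjkw


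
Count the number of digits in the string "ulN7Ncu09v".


Input string: 'ulN7Ncu09v'
Operation: count digit characters (0-9)
Scan: 'u', 'l', 'N', '7'(digit), 'N', 'c', 'u', '0'(digit), '9'(digit), 'v'
Digits found: 3
Result: 3


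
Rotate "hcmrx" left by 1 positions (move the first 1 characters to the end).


Input: 'hcmrx', shift = 1
Operation: split at index 1 and swap parts
Front part s[0:1] = 'h'
Back part s[1:] = 'cmrx'
Rotated = back + front = 'cmrx' + 'h'
Result: cmrxh


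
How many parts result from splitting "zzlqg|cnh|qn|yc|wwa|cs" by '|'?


Input string: 'zzlqg|cnh|qn|yc|wwa|cs'
Delimiter: '|'
Split result: 'zzlqg', 'cnh', 'qn', 'yc', 'wwa', 'cs'
Number of parts: 6


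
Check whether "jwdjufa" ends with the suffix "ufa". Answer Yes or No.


Input string: 'jwdjufa'
Suffix to check: 'ufa'
Last 3 characters of input: 'ufa'
Match: True
Result: Yes


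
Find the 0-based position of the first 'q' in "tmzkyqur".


Input string: 'tmzkyqur'
Target: 'q'
Scanning left to right: s[0]='t', s[1]='m', s[2]='z', s[3]='k', s[4]='y', s[5]='q'
First match at index: 5


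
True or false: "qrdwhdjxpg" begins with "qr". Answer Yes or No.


Input string: 'qrdwhdjxpg'
Prefix to check: 'qr'
First 2 characters of input: 'qr'
Match: True
Result: Yes


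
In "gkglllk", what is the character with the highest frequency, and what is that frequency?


Input: 'gkglllk'
Operation: tally each character
Counts: 'g':2, 'k':2, 'l':3
Maximum: 'l' appears 3 times


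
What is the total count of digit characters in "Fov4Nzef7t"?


Input string: 'Fov4Nzef7t'
Operation: count digit characters (0-9)
Scan: 'F', 'o', 'v', '4'(digit), 'N', 'z', 'e', 'f', '7'(digit), 't'
Digits found: 2
Result: 2


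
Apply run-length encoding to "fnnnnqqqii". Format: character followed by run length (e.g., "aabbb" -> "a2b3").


Input: 'fnnnnqqqii'
Operation: identify consecutive runs
Runs: 'f' -> f1, 'nnnn' -> n4, 'qqq' -> q3, 'ii' -> i2
Encoded: f1n4q3i2


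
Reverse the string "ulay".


Input string: 'ulay'
Operation: reverse character order
Original order: 'u' -> 'l' -> 'a' -> 'y'
Reversed order: 'y' -> 'a' -> 'l' -> 'u'
Result: yalu


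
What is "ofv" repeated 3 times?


Input string: 'ofv'
Operation: repeat 3 times
Concatenation: 'ofv' + 'ofv' + 'ofv'
Result: ofvofvofv


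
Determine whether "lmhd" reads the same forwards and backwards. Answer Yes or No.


Input string: 'lmhd'
Reversed: 'dhml'
Compare pairs: s[0]='l' vs s[3]='d' (mismatch), s[1]='m' vs s[2]='h' (mismatch)
Palindrome: No


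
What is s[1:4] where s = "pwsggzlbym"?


Input string: 'pwsggzlbym'
Operation: slice [1:4]
Extract characters: s[1]='w', s[2]='s', s[3]='g'
Result: wsg


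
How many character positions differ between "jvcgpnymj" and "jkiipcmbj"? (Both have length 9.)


String 1: 'jvcgpnymj'
String 2: 'jkiipcmbj'
Compare each position: pos 0: 'j'=='j', pos 1: 'v'!='k', pos 2: 'c'!='i', pos 3: 'g'!='i', pos 4: 'p'=='p', pos 5: 'n'!='c', pos 6: 'y'!='m', pos 7: 'm'!='b', pos 8: 'j'=='j'
Differing positions: 6
Hamming distance: 6


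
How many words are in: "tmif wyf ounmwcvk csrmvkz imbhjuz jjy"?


Input string: 'tmif wyf ounmwcvk csrmvkz imbhjuz jjy'
Operation: split by spaces
Words found: 'tmif', 'wyf', 'ounmwcvk', 'csrmvkz', 'imbhjuz', 'jjy'
Word count: 6


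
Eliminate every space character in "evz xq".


Input string: 'evz xq'
Operation: remove all spaces
Words: 'evz', 'xq'
Join without spaces: evzxq


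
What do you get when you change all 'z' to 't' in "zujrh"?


Input string: 'zujrh'
Operation: replace 'z' with 't'
Positions of 'z': 0
After replacement: tujrh


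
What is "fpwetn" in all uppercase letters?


Input string: 'fpwetn'
Operation: convert each letter to uppercase
Mapping: 'f'->'F', 'p'->'P', 'w'->'W', 'e'->'E', 't'->'T', 'n'->'N'
Result: FPWETN


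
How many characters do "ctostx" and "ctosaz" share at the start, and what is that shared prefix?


String 1: 'ctostx'
String 2: 'ctosaz'
Compare position by position:
pos 0: 'c' vs 'c' match
pos 1: 't' vs 't' match
pos 2: 'o' vs 'o' match
pos 3: 's' vs 's' match
pos 4: 't' vs 'a' differ -> stop
Longest common prefix: "ctos" (length 4)


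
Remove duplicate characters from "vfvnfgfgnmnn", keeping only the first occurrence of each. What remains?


Input: 'vfvnfgfgnmnn'
Operation: keep first occurrence of each character
Scan: s[0]='v' new -> keep; s[1]='f' new -> keep; s[2]='v' seen -> skip; s[3]='n' new -> keep; s[4]='f' seen -> skip; s[5]='g' new -> keep; s[6]='f' seen -> skip; s[7]='g' seen -> skip; s[8]='n' seen -> skip; s[9]='m' new -> keep; s[10]='n' seen -> skip; s[11]='n' seen -> skip
Result: vfngm


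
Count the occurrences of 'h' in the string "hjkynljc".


Input string: 'hjkynljc'
Target character: 'h'
Scan each position: s[0]='h'
Matches found at indices: 0
Total: 1


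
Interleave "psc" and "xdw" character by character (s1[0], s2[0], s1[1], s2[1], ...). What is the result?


String 1: 'psc'
String 2: 'xdw'
Operation: alternate characters
Pairs: 'p'+'x', 's'+'d', 'c'+'w'
Result: pxsdcw


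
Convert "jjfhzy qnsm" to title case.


Input string: 'jjfhzy qnsm'
Operation: capitalize first letter of each word
Word transformations: 'jjfhzy'->'Jjfhzy', 'qnsm'->'Qnsm'
Result: Jjfhzy Qnsm


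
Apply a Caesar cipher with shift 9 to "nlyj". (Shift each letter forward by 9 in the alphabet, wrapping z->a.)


Input: 'nlyj', shift = 9
Operation: for each letter, (position + 9) mod 26
Mapping: 'n'(13+9=22)->'w', 'l'(11+9=20)->'u', 'y'(24+9=33, 33 mod 26=7)->'h', 'j'(9+9=18)->'s'
Result: wuhs


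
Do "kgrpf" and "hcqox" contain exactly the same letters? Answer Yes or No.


String 1: 'kgrpf' -> sorted: 'fgkpr'
String 2: 'hcqox' -> sorted: 'choqx'
Compare sorted forms: 'fgkpr' != 'choqx'
Anagram: No


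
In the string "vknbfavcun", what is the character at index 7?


Input string: 'vknbfavcun'
Operation: get character at index 7
Index mapping: s[0]='v', s[1]='k', s[2]='n', s[3]='b', s[4]='f', s[5]='a', s[6]='v', s[7]='c'
Result: 'c'


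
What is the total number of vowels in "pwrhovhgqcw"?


Input string: 'pwrhovhgqcw'
Operation: count vowels (a, e, i, o, u)
Scan: s[0]='p', s[1]='w', s[2]='r', s[3]='h', s[4]='o' (vowel), s[5]='v', s[6]='h', s[7]='g', s[8]='q', s[9]='c', s[10]='w'
Vowels found: 1
Result: 1


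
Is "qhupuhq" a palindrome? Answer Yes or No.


Input string: 'qhupuhq'
Reversed: 'qhupuhq'
Compare pairs: s[0]='q' vs s[6]='q' (match), s[1]='h' vs s[5]='h' (match), s[2]='u' vs s[4]='u' (match)
Palindrome: Yes


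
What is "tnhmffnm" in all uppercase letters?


Input string: 'tnhmffnm'
Operation: convert each letter to uppercase
Mapping: 't'->'T', 'n'->'N', 'h'->'H', 'm'->'M', 'f'->'F', 'f'->'F', 'n'->'N', 'm'->'M'
Result: TNHMFFNM


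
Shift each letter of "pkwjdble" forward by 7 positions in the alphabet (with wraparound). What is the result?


Input: 'pkwjdble', shift = 7
Operation: for each letter, (position + 7) mod 26
Mapping: 'p'(15+7=22)->'w', 'k'(10+7=17)->'r', 'w'(22+7=29, 29 mod 26=3)->'d', 'j'(9+7=16)->'q', 'd'(3+7=10)->'k', 'b'(1+7=8)->'i', 'l'(11+7=18)->'s', 'e'(4+7=11)->'l'
Result: wrdqkisl


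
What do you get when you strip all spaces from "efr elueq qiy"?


Input string: 'efr elueq qiy'
Operation: remove all spaces
Words: 'efr', 'elueq', 'qiy'
Join without spaces: efrelueqqiy


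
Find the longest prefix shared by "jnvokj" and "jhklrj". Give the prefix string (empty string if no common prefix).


String 1: 'jnvokj'
String 2: 'jhklrj'
Compare position by position:
pos 0: 'j' vs 'j' match
pos 1: 'n' vs 'h' differ -> stop
Longest common prefix: "j" (length 1)


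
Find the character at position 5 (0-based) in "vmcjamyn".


Input string: 'vmcjamyn'
Operation: get character at index 5
Index mapping: s[0]='v', s[1]='m', s[2]='c', s[3]='j', s[4]='a', s[5]='m'
Result: 'm'


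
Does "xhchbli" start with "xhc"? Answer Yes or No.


Input string: 'xhchbli'
Prefix to check: 'xhc'
First 3 characters of input: 'xhc'
Match: True
Result: Yes


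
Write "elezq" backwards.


Input string: 'elezq'
Operation: reverse character order
Original order: 'e' -> 'l' -> 'e' -> 'z' -> 'q'
Reversed order: 'q' -> 'z' -> 'e' -> 'l' -> 'e'
Result: qzele


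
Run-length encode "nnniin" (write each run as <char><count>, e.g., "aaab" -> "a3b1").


Input: 'nnniin'
Operation: identify consecutive runs
Runs: 'nnn' -> n3, 'ii' -> i2, 'n' -> n1
Encoded: n3i2n1


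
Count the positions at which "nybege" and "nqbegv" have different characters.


String 1: 'nybege'
String 2: 'nqbegv'
Compare each position: pos 0: 'n'=='n', pos 1: 'y'!='q', pos 2: 'b'=='b', pos 3: 'e'=='e', pos 4: 'g'=='g', pos 5: 'e'!='v'
Differing positions: 2
Hamming distance: 2


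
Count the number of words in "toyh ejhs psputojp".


Input string: 'toyh ejhs psputojp'
Operation: split by spaces
Words found: 'toyh', 'ejhs', 'psputojp'
Word count: 3


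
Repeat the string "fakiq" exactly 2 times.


Input string: 'fakiq'
Operation: repeat 2 times
Concatenation: 'fakiq' + 'fakiq'
Result: fakiqfakiq


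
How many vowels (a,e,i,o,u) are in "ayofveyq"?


Input string: 'ayofveyq'
Operation: count vowels (a, e, i, o, u)
Scan: s[0]='a' (vowel), s[1]='y', s[2]='o' (vowel), s[3]='f', s[4]='v', s[5]='e' (vowel), s[6]='y', s[7]='q'
Vowels found: 3
Result: 3


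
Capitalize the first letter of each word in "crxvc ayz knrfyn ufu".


Input string: 'crxvc ayz knrfyn ufu'
Operation: capitalize first letter of each word
Word transformations: 'crxvc'->'Crxvc', 'ayz'->'Ayz', 'knrfyn'->'Knrfyn', 'ufu'->'Ufu'
Result: Crxvc Ayz Knrfyn Ufu


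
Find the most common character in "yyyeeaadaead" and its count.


Input: 'yyyeeaadaead'
Operation: tally each character
Counts: 'a':4, 'd':2, 'e':3, 'y':3
Maximum: 'a' appears 4 times


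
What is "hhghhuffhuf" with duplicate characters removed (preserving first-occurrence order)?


Input: 'hhghhuffhuf'
Operation: keep first occurrence of each character
Scan: s[0]='h' new -> keep; s[1]='h' seen -> skip; s[2]='g' new -> keep; s[3]='h' seen -> skip; s[4]='h' seen -> skip; s[5]='u' new -> keep; s[6]='f' new -> keep; s[7]='f' seen -> skip; s[8]='h' seen -> skip; s[9]='u' seen -> skip; s[10]='f' seen -> skip
Result: hguf


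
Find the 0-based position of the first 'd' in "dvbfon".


Input string: 'dvbfon'
Target: 'd'
Scanning left to right: s[0]='d'
First match at index: 0


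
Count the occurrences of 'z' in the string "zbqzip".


Input string: 'zbqzip'
Target character: 'z'
Scan each position: s[0]='z', s[3]='z'
Matches found at indices: 0, 3
Total: 2


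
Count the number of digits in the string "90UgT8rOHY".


Input string: '90UgT8rOHY'
Operation: count digit characters (0-9)
Scan: '9'(digit), '0'(digit), 'U', 'g', 'T', '8'(digit), 'r', 'O', 'H', 'Y'
Digits found: 3
Result: 3


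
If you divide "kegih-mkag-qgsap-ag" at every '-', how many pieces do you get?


Input string: 'kegih-mkag-qgsap-ag'
Delimiter: '-'
Split result: 'kegih', 'mkag', 'qgsap', 'ag'
Number of parts: 4


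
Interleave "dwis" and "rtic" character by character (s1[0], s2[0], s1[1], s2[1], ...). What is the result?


String 1: 'dwis'
String 2: 'rtic'
Operation: alternate characters
Pairs: 'd'+'r', 'w'+'t', 'i'+'i', 's'+'c'
Result: drwtiisc


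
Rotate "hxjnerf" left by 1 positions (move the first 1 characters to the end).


Input: 'hxjnerf', shift = 1
Operation: split at index 1 and swap parts
Front part s[0:1] = 'h'
Back part s[1:] = 'xjnerf'
Rotated = back + front = 'xjnerf' + 'h'
Result: xjnerfh


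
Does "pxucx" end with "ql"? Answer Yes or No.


Input string: 'pxucx'
Suffix to check: 'ql'
Last 2 characters of input: 'cx'
Match: False
Result: No


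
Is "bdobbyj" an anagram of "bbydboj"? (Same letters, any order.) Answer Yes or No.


String 1: 'bbydboj' -> sorted: 'bbbdjoy'
String 2: 'bdobbyj' -> sorted: 'bbbdjoy'
Compare sorted forms: 'bbbdjoy' == 'bbbdjoy'
Anagram: Yes


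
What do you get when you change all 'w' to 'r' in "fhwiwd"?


Input string: 'fhwiwd'
Operation: replace 'w' with 'r'
Positions of 'w': 2, 4
After replacement: fhrird


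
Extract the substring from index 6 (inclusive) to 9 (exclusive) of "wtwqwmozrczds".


Input string: 'wtwqwmozrczds'
Operation: slice [6:9]
Extract characters: s[6]='o', s[7]='z', s[8]='r'
Result: ozr


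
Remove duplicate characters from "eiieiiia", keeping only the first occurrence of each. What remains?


Input: 'eiieiiia'
Operation: keep first occurrence of each character
Scan: s[0]='e' new -> keep; s[1]='i' new -> keep; s[2]='i' seen -> skip; s[3]='e' seen -> skip; s[4]='i' seen -> skip; s[5]='i' seen -> skip; s[6]='i' seen -> skip; s[7]='a' new -> keep
Result: eia


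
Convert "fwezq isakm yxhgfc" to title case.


Input string: 'fwezq isakm yxhgfc'
Operation: capitalize first letter of each word
Word transformations: 'fwezq'->'Fwezq', 'isakm'->'Isakm', 'yxhgfc'->'Yxhgfc'
Result: Fwezq Isakm Yxhgfc


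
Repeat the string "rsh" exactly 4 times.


Input string: 'rsh'
Operation: repeat 4 times
Concatenation: 'rsh' + 'rsh' + 'rsh' + 'rsh'
Result: rshrshrshrsh


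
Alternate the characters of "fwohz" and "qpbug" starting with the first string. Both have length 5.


String 1: 'fwohz'
String 2: 'qpbug'
Operation: alternate characters
Pairs: 'f'+'q', 'w'+'p', 'o'+'b', 'h'+'u', 'z'+'g'
Result: fqwpobhuzg


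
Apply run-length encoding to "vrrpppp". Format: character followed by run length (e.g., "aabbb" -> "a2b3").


Input: 'vrrpppp'
Operation: identify consecutive runs
Runs: 'v' -> v1, 'rr' -> r2, 'pppp' -> p4
Encoded: v1r2p4


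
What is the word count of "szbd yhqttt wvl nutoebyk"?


Input string: 'szbd yhqttt wvl nutoebyk'
Operation: split by spaces
Words found: 'szbd', 'yhqttt', 'wvl', 'nutoebyk'
Word count: 4


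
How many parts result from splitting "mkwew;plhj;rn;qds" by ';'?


Input string: 'mkwew;plhj;rn;qds'
Delimiter: ';'
Split result: 'mkwew', 'plhj', 'rn', 'qds'
Number of parts: 4


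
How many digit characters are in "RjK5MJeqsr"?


Input string: 'RjK5MJeqsr'
Operation: count digit characters (0-9)
Scan: 'R', 'j', 'K', '5'(digit), 'M', 'J', 'e', 'q', 's', 'r'
Digits found: 1
Result: 1


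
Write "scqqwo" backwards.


Input string: 'scqqwo'
Operation: reverse character order
Original order: 's' -> 'c' -> 'q' -> 'q' -> 'w' -> 'o'
Reversed order: 'o' -> 'w' -> 'q' -> 'q' -> 'c' -> 's'
Result: owqqcs


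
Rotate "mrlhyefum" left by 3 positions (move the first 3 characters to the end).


Input: 'mrlhyefum', shift = 3
Operation: split at index 3 and swap parts
Front part s[0:3] = 'mrl'
Back part s[3:] = 'hyefum'
Rotated = back + front = 'hyefum' + 'mrl'
Result: hyefummrl


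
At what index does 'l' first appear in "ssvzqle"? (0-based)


Input string: 'ssvzqle'
Target: 'l'
Scanning left to right: s[0]='s', s[1]='s', s[2]='v', s[3]='z', s[4]='q', s[5]='l'
First match at index: 5


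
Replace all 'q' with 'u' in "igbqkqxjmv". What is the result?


Input string: 'igbqkqxjmv'
Operation: replace 'q' with 'u'
Positions of 'q': 3, 5
After replacement: igbukuxjmv


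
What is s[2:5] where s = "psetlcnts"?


Input string: 'psetlcnts'
Operation: slice [2:5]
Extract characters: s[2]='e', s[3]='t', s[4]='l'
Result: etl


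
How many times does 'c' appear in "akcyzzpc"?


Input string: 'akcyzzpc'
Target character: 'c'
Scan each position: s[2]='c', s[7]='c'
Matches found at indices: 2, 7
Total: 2


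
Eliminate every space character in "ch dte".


Input string: 'ch dte'
Operation: remove all spaces
Words: 'ch', 'dte'
Join without spaces: chdte


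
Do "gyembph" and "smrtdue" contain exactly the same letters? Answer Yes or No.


String 1: 'gyembph' -> sorted: 'beghmpy'
String 2: 'smrtdue' -> sorted: 'demrstu'
Compare sorted forms: 'beghmpy' != 'demrstu'
Anagram: No


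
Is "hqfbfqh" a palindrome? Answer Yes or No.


Input string: 'hqfbfqh'
Reversed: 'hqfbfqh'
Compare pairs: s[0]='h' vs s[6]='h' (match), s[1]='q' vs s[5]='q' (match), s[2]='f' vs s[4]='f' (match)
Palindrome: Yes


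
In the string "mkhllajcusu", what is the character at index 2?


Input string: 'mkhllajcusu'
Operation: get character at index 2
Index mapping: s[0]='m', s[1]='k', s[2]='h'
Result: 'h'


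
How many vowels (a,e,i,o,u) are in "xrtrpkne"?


Input string: 'xrtrpkne'
Operation: count vowels (a, e, i, o, u)
Scan: s[0]='x', s[1]='r', s[2]='t', s[3]='r', s[4]='p', s[5]='k', s[6]='n', s[7]='e' (vowel)
Vowels found: 1
Result: 1


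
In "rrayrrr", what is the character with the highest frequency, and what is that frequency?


Input: 'rrayrrr'
Operation: tally each character
Counts: 'a':1, 'r':5, 'y':1
Maximum: 'r' appears 5 times


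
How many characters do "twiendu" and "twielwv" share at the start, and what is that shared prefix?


String 1: 'twiendu'
String 2: 'twielwv'
Compare position by position:
pos 0: 't' vs 't' match
pos 1: 'w' vs 'w' match
pos 2: 'i' vs 'i' match
pos 3: 'e' vs 'e' match
pos 4: 'n' vs 'l' differ -> stop
Longest common prefix: "twie" (length 4)


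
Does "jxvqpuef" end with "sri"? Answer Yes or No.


Input string: 'jxvqpuef'
Suffix to check: 'sri'
Last 3 characters of input: 'uef'
Match: False
Result: No


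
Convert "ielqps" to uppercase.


Input string: 'ielqps'
Operation: convert each letter to uppercase
Mapping: 'i'->'I', 'e'->'E', 'l'->'L', 'q'->'Q', 'p'->'P', 's'->'S'
Result: IELQPS


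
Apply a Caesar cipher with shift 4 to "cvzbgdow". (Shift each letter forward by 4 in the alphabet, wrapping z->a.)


Input: 'cvzbgdow', shift = 4
Operation: for each letter, (position + 4) mod 26
Mapping: 'c'(2+4=6)->'g', 'v'(21+4=25)->'z', 'z'(25+4=29, 29 mod 26=3)->'d', 'b'(1+4=5)->'f', 'g'(6+4=10)->'k', 'd'(3+4=7)->'h', 'o'(14+4=18)->'s', 'w'(22+4=26, 26 mod 26=0)->'a'
Result: gzdfkhsa


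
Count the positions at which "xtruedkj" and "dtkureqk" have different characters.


String 1: 'xtruedkj'
String 2: 'dtkureqk'
Compare each position: pos 0: 'x'!='d', pos 1: 't'=='t', pos 2: 'r'!='k', pos 3: 'u'=='u', pos 4: 'e'!='r', pos 5: 'd'!='e', pos 6: 'k'!='q', pos 7: 'j'!='k'
Differing positions: 6
Hamming distance: 6


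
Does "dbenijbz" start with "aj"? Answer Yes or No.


Input string: 'dbenijbz'
Prefix to check: 'aj'
First 2 characters of input: 'db'
Match: False
Result: No


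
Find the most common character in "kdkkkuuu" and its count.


Input: 'kdkkkuuu'
Operation: tally each character
Counts: 'd':1, 'k':4, 'u':3
Maximum: 'k' appears 4 times


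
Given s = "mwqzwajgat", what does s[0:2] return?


Input string: 'mwqzwajgat'
Operation: slice [0:2]
Extract characters: s[0]='m', s[1]='w'
Result: mw


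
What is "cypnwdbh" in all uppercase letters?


Input string: 'cypnwdbh'
Operation: convert each letter to uppercase
Mapping: 'c'->'C', 'y'->'Y', 'p'->'P', 'n'->'N', 'w'->'W', 'd'->'D', 'b'->'B', 'h'->'H'
Result: CYPNWDBH


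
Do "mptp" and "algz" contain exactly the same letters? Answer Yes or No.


String 1: 'mptp' -> sorted: 'mppt'
String 2: 'algz' -> sorted: 'aglz'
Compare sorted forms: 'mppt' != 'aglz'
Anagram: No


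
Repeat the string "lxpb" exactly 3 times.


Input string: 'lxpb'
Operation: repeat 3 times
Concatenation: 'lxpb' + 'lxpb' + 'lxpb'
Result: lxpblxpblxpb


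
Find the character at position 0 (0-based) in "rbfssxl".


Input string: 'rbfssxl'
Operation: get character at index 0
Index mapping: s[0]='r'
Result: 'r'


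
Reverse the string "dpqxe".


Input string: 'dpqxe'
Operation: reverse character order
Original order: 'd' -> 'p' -> 'q' -> 'x' -> 'e'
Reversed order: 'e' -> 'x' -> 'q' -> 'p' -> 'd'
Result: exqpd


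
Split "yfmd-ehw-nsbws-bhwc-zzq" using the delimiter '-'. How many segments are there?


Input string: 'yfmd-ehw-nsbws-bhwc-zzq'
Delimiter: '-'
Split result: 'yfmd', 'ehw', 'nsbws', 'bhwc', 'zzq'
Number of parts: 5


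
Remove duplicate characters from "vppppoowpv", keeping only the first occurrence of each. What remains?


Input: 'vppppoowpv'
Operation: keep first occurrence of each character
Scan: s[0]='v' new -> keep; s[1]='p' new -> keep; s[2]='p' seen -> skip; s[3]='p' seen -> skip; s[4]='p' seen -> skip; s[5]='o' new -> keep; s[6]='o' seen -> skip; s[7]='w' new -> keep; s[8]='p' seen -> skip; s[9]='v' seen -> skip
Result: vpow


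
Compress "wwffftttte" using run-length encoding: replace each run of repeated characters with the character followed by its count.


Input: 'wwffftttte'
Operation: identify consecutive runs
Runs: 'ww' -> w2, 'fff' -> f3, 'tttt' -> t4, 'e' -> e1
Encoded: w2f3t4e1


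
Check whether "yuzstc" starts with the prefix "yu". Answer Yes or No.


Input string: 'yuzstc'
Prefix to check: 'yu'
First 2 characters of input: 'yu'
Match: True
Result: Yes


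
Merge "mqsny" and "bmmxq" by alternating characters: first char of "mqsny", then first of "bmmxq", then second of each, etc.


String 1: 'mqsny'
String 2: 'bmmxq'
Operation: alternate characters
Pairs: 'm'+'b', 'q'+'m', 's'+'m', 'n'+'x', 'y'+'q'
Result: mbqmsmnxyq


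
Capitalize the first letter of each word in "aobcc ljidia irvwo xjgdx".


Input string: 'aobcc ljidia irvwo xjgdx'
Operation: capitalize first letter of each word
Word transformations: 'aobcc'->'Aobcc', 'ljidia'->'Ljidia', 'irvwo'->'Irvwo', 'xjgdx'->'Xjgdx'
Result: Aobcc Ljidia Irvwo Xjgdx


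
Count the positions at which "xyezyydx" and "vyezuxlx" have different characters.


String 1: 'xyezyydx'
String 2: 'vyezuxlx'
Compare each position: pos 0: 'x'!='v', pos 1: 'y'=='y', pos 2: 'e'=='e', pos 3: 'z'=='z', pos 4: 'y'!='u', pos 5: 'y'!='x', pos 6: 'd'!='l', pos 7: 'x'=='x'
Differing positions: 4
Hamming distance: 4


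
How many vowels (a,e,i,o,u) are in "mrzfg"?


Input string: 'mrzfg'
Operation: count vowels (a, e, i, o, u)
Scan: s[0]='m', s[1]='r', s[2]='z', s[3]='f', s[4]='g'
Vowels found: 0
Result: 0


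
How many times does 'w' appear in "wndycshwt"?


Input string: 'wndycshwt'
Target character: 'w'
Scan each position: s[0]='w', s[7]='w'
Matches found at indices: 0, 7
Total: 2


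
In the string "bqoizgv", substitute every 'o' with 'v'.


Input string: 'bqoizgv'
Operation: replace 'o' with 'v'
Positions of 'o': 2
After replacement: bqvizgv


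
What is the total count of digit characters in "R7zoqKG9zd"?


Input string: 'R7zoqKG9zd'
Operation: count digit characters (0-9)
Scan: 'R', '7'(digit), 'z', 'o', 'q', 'K', 'G', '9'(digit), 'z', 'd'
Digits found: 2
Result: 2


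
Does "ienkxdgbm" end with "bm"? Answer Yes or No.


Input string: 'ienkxdgbm'
Suffix to check: 'bm'
Last 2 characters of input: 'bm'
Match: True
Result: Yes


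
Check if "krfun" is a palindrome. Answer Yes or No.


Input string: 'krfun'
Reversed: 'nufrk'
Compare pairs: s[0]='k' vs s[4]='n' (mismatch), s[1]='r' vs s[3]='u' (mismatch)
Palindrome: No


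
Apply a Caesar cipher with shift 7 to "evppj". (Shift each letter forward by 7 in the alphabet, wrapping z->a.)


Input: 'evppj', shift = 7
Operation: for each letter, (position + 7) mod 26
Mapping: 'e'(4+7=11)->'l', 'v'(21+7=28, 28 mod 26=2)->'c', 'p'(15+7=22)->'w', 'p'(15+7=22)->'w', 'j'(9+7=16)->'q'
Result: lcwwq


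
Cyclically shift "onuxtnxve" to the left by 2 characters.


Input: 'onuxtnxve', shift = 2
Operation: split at index 2 and swap parts
Front part s[0:2] = 'on'
Back part s[2:] = 'uxtnxve'
Rotated = back + front = 'uxtnxve' + 'on'
Result: uxtnxveon


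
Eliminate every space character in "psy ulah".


Input string: 'psy ulah'
Operation: remove all spaces
Words: 'psy', 'ulah'
Join without spaces: psyulah


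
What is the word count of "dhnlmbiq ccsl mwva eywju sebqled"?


Input string: 'dhnlmbiq ccsl mwva eywju sebqled'
Operation: split by spaces
Words found: 'dhnlmbiq', 'ccsl', 'mwva', 'eywju', 'sebqled'
Word count: 5


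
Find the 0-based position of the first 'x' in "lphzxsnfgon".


Input string: 'lphzxsnfgon'
Target: 'x'
Scanning left to right: s[0]='l', s[1]='p', s[2]='h', s[3]='z', s[4]='x'
First match at index: 4


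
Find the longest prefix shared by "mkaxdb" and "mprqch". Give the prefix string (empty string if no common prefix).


String 1: 'mkaxdb'
String 2: 'mprqch'
Compare position by position:
pos 0: 'm' vs 'm' match
pos 1: 'k' vs 'p' differ -> stop
Longest common prefix: "m" (length 1)


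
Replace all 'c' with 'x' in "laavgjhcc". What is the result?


Input string: 'laavgjhcc'
Operation: replace 'c' with 'x'
Positions of 'c': 7, 8
After replacement: laavgjhxx


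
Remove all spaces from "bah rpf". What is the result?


Input string: 'bah rpf'
Operation: remove all spaces
Words: 'bah', 'rpf'
Join without spaces: bahrpf


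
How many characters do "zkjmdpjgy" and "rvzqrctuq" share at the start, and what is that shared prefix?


String 1: 'zkjmdpjgy'
String 2: 'rvzqrctuq'
Compare position by position:
pos 0: 'z' vs 'r' differ -> stop
Longest common prefix: "" (length 0)
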